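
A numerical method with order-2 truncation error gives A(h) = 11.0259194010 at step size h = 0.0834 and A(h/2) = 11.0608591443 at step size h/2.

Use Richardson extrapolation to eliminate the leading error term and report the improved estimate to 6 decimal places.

11.072506

Leading term ∝ h^2; use weight 4 = 2^2.
A(h/2) − A(h) = 11.0608591443 − 11.0259194010 = 0.0349397433
Correction (A(h/2) − A(h))/(4 − 1) = 0.0349397433/3 = 0.0116465811
R = 11.0608591443 + 0.0116465811 = 11.0725057254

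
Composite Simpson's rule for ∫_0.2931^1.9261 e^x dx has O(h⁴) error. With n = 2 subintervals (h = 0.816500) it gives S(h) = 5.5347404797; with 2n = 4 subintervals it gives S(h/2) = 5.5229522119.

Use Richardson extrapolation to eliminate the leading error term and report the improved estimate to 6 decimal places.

Order 4 gives 2^r = 16 and 2^r − 1 = 15.
Weighted: 88.3672353904 − 5.5347404797 = 82.8324949107
Denominator 16 − 1 = 15.
Result: 5.5221663274

5.522166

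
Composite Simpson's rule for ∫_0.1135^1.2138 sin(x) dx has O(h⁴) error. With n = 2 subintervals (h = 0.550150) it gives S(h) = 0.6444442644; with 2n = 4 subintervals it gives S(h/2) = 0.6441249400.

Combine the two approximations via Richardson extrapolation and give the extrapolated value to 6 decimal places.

0.644104

Error is O(h^4); halving h shrinks it by 2^4 = 16.
16*0.6441249400 = 10.3059990400; subtract 0.6444442644 → 9.6615547756
9.6615547756 ÷ 15 = 0.6441036517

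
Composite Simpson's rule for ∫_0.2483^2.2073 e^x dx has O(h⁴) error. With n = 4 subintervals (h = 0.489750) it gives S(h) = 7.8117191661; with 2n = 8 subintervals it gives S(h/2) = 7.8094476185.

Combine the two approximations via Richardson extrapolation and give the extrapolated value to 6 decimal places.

7.809296

With r = 4 the leading error scales as h^4, so the weight is 2^4 = 16.
Weighted: 124.9511618960 − 7.8117191661 = 117.1394427299
(16×7.8094476185 − 7.8117191661)/(16 − 1) = 7.8092961820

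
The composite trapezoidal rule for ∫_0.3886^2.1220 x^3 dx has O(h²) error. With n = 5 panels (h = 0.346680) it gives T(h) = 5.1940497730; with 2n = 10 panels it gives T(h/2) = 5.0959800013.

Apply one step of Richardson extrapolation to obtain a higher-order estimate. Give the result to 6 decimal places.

5.063290

Method order is 2; weight 2^2 = 4.
Weighted: 20.3839200052 − 5.1940497730 = 15.1898702322
Extrapolated: 15.1898702322 / 3 = 5.0632900774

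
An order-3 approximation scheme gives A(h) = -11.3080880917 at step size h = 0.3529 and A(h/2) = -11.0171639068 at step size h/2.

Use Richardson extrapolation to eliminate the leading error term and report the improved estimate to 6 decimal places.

r = 3: numerator weight 8, denominator 7.
8*(-11.0171639068) − (-11.3080880917) = -76.8292231627
Denominator 8 − 1 = 7.
(-76.8292231627) ÷ 7 = -10.9756033090

-10.975603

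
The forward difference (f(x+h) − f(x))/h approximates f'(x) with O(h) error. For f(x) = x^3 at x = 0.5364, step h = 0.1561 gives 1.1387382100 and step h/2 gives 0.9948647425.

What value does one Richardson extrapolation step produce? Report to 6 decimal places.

0.850991

The method has order 1: 2^1 = 2.
Difference of the inputs: 0.9948647425 − 1.1387382100 = -0.1438734675
Correction (A(h/2) − A(h))/(2 − 1) = (-0.1438734675)/1 = -0.1438734675
R = 0.9948647425 − 0.1438734675 = 0.8509912750
Shift from A(h/2): −0.1438734675.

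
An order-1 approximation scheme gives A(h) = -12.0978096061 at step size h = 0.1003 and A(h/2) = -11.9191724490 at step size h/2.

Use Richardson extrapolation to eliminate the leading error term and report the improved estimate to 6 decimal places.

Order 1 gives 2^r = 2 and 2^r − 1 = 1.
2 × (-11.9191724490) = -23.8383448980; (-23.8383448980) − (-12.0978096061) = -11.7405352919
Extrapolated: (-11.7405352919) / 1 = -11.7405352919

-11.740535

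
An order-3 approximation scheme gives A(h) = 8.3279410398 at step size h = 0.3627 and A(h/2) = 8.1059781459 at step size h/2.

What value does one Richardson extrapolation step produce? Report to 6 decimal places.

8.074269

With r = 3 the leading error scales as h^3, so the weight is 2^3 = 8.
8·8.1059781459 = 64.8478251672; 64.8478251672 − 8.3279410398 = 56.5198841274
R = 56.5198841274/7 = 8.0742691611
Correction |R − A(h/2)| = 3.171e-02; gap |A(h/2) − A(h)| = 2.220e-01.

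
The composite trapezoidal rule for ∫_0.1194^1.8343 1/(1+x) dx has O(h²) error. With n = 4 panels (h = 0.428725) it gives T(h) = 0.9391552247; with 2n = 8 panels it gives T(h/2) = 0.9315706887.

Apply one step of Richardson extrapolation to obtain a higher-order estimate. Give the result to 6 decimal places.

r = 2, so 2^r = 4.
A(h/2) − A(h) = 0.9315706887 − 0.9391552247 = -0.0075845360
Correction (A(h/2) − A(h))/(4 − 1) = (-0.0075845360)/3 = -0.0025281787
R = A(h/2) + (A(h/2) − A(h))/3 = 0.9315706887 − 0.0025281787 = 0.9290425100
Correction |R − A(h/2)| = 2.528e-03; gap |A(h/2) − A(h)| = 7.585e-03.

0.929043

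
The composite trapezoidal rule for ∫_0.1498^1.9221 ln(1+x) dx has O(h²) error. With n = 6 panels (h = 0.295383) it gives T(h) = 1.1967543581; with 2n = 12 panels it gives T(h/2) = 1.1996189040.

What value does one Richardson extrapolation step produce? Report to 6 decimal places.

1.200574

Error is O(h^2); halving h shrinks it by 2^2 = 4.
2^2 × A(h/2) = 4.7984756160; minus A(h) gives 3.6017212579.
Denominator 4 − 1 = 3.
Extrapolated: 3.6017212579 / 3 = 1.2005737526
Correction |R − A(h/2)| = 9.548e-04; gap |A(h/2) − A(h)| = 2.865e-03.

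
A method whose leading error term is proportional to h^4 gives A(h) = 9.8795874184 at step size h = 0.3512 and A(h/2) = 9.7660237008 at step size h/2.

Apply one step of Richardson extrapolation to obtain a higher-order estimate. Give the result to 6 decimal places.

Leading term ∝ h^4; use weight 16 = 2^4.
16*9.7660237008 = 156.2563792128; subtract 9.8795874184 → 146.3767917944
146.3767917944 ÷ 15 = 9.7584527863

9.758453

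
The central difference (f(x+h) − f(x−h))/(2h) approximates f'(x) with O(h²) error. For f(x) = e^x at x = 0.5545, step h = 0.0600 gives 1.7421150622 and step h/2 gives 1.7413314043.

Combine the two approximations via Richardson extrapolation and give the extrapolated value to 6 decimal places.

r = 2: numerator weight 4, denominator 3.
4*1.7413314043 = 6.9653256172; 6.9653256172 − 1.7421150622 = 5.2232105550
R = 5.2232105550/3 = 1.7410701850

1.741070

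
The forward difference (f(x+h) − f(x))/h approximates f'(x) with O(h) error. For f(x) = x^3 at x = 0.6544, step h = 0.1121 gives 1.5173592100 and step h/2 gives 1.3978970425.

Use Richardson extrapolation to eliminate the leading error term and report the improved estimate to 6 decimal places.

1.278435

r = 1: numerator weight 2, denominator 1.
2 × 1.3978970425 = 2.7957940850; subtract 1.5173592100 → 1.2784348750
(2 × 1.3978970425 − 1.5173592100)/(2 − 1) = 1.2784348750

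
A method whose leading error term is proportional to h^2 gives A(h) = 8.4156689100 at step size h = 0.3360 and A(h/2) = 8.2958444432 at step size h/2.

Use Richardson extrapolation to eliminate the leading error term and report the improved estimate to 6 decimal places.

r = 2, so 2^r = 4.
2^2×A(h/2) = 33.1833777728; minus A(h) gives 24.7677088628.
Denominator 4 − 1 = 3.
(4×8.2958444432 − 8.4156689100)/(4 − 1) = 8.2559029543

8.255903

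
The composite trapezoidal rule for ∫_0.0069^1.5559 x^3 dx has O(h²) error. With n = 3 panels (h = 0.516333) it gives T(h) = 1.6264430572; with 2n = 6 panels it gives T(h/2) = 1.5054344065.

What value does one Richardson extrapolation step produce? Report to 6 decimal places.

1.465098

The method has order 2: 2^2 = 4.
4*1.5054344065 = 6.0217376260; 6.0217376260 − 1.6264430572 = 4.3952945688
4.3952945688 ÷ 3 = 1.4650981896
Gap between inputs: 1.210e-01; correction applied: −0.0403362169.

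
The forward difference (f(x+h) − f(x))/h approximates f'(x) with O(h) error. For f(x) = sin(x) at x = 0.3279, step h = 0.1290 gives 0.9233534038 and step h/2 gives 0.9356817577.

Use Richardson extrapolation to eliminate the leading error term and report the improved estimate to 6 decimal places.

0.948010

Error is O(h^1); halving h shrinks it by 2^1 = 2.
2·0.9356817577 = 1.8713635154; subtract 0.9233534038 → 0.9480101116
Divide by 2^1 − 1 = 1.
So the Richardson estimate is 0.9480101116.
Gap between inputs: 1.233e-02; correction applied: +0.0123283539.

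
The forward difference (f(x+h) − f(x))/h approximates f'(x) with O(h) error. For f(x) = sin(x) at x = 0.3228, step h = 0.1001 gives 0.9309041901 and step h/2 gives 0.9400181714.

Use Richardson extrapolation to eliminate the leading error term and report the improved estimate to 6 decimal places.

0.949132

Leading term ∝ h^1; use weight 2 = 2^1.
2^1*A(h/2) = 1.8800363428; minus A(h) gives 0.9491321527.
(2*0.9400181714 − 0.9309041901)/(2 − 1) = 0.9491321527
Shift from A(h/2): +0.0091139813.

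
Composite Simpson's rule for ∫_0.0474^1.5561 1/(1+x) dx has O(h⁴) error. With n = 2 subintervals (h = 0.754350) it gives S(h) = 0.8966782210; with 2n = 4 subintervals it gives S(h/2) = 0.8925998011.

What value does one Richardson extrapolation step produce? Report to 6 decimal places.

r = 4, so 2^r = 16.
16 × 0.8925998011 − 0.8966782210 = 13.3849185966
Divide by 2^4 − 1 = 15.
R = 13.3849185966/15 = 0.8923279064

0.892328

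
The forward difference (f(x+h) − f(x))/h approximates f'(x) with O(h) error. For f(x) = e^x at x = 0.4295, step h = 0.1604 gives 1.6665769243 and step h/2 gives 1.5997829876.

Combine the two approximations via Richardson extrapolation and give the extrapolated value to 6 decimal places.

r = 1, so 2^r = 2.
2*1.5997829876 = 3.1995659752; 3.1995659752 − 1.6665769243 = 1.5329890509
(2*1.5997829876 − 1.6665769243)/(2 − 1) = 1.5329890509
Shift from A(h/2): −0.0667939367.

1.532989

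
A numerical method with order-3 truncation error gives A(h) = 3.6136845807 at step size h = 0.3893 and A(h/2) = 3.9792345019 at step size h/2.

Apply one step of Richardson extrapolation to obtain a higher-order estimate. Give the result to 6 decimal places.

4.031456

Order 3 gives 2^r = 8 and 2^r − 1 = 7.
Numerator 8 × A(h/2) − A(h) = 8 × 3.9792345019 − 3.6136845807 = 28.2201914345
Denominator 8 − 1 = 7.
R = 28.2201914345/7 = 4.0314559192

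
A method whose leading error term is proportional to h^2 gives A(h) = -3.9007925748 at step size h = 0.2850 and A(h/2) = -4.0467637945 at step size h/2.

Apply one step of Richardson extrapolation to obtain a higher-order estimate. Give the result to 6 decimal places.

Error is O(h^2); halving h shrinks it by 2^2 = 4.
Top: 4(-4.0467637945) − (-3.9007925748) = -12.2862626032
R = (-12.2862626032)/3 = -4.0954208677
Shift from A(h/2): −0.0486570732.

-4.095421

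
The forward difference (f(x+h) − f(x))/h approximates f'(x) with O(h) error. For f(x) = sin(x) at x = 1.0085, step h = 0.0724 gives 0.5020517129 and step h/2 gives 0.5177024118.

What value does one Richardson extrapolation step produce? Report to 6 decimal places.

r = 1: numerator weight 2, denominator 1.
Weighted: 1.0354048236 − 0.5020517129 = 0.5333531107
Divide by 2^1 − 1 = 1.
R = 0.5333531107/1 = 0.5333531107
Gap between inputs: 1.565e-02; correction applied: +0.0156506989.

0.533353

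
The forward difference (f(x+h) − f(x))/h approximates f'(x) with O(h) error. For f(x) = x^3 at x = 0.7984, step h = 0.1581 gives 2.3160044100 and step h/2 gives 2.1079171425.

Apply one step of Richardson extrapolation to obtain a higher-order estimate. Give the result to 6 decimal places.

1.899830

Method order is 1; weight 2^1 = 2.
2 × 2.1079171425 = 4.2158342850; subtract 2.3160044100 → 1.8998298750
R = 1.8998298750/1 = 1.8998298750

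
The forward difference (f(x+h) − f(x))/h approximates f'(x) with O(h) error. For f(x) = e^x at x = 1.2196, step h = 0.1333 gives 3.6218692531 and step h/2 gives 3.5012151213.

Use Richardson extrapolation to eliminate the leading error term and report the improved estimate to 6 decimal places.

3.380561

r = 1, so 2^r = 2.
2×3.5012151213 = 7.0024302426; 7.0024302426 − 3.6218692531 = 3.3805609895
3.3805609895 ÷ 1 = 3.3805609895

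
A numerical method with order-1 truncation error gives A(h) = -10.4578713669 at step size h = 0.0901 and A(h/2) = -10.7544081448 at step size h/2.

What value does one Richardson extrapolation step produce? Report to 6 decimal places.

-11.050945

Leading term ∝ h^1; use weight 2 = 2^1.
2^1 × A(h/2) = -21.5088162896; minus A(h) gives -11.0509449227.
Divide by 2^1 − 1 = 1.
R = (-11.0509449227)/1 = -11.0509449227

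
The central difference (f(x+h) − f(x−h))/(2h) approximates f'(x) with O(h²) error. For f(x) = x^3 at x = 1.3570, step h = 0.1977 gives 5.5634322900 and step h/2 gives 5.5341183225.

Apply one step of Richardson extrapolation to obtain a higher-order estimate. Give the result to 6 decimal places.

5.524347

r = 2, so 2^r = 4.
2^2·A(h/2) = 22.1364732900; minus A(h) gives 16.5730410000.
Divide by 2^2 − 1 = 3.
R = 16.5730410000/3 = 5.5243470000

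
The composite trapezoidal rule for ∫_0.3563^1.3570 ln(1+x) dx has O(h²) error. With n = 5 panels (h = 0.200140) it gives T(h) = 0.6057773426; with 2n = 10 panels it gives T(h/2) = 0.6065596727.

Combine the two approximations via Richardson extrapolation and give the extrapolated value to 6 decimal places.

0.606820

Method order is 2; weight 2^2 = 4.
Numerator 4*A(h/2) − A(h) = 4*0.6065596727 − 0.6057773426 = 1.8204613482
Denominator 4 − 1 = 3.
1.8204613482 ÷ 3 = 0.6068204494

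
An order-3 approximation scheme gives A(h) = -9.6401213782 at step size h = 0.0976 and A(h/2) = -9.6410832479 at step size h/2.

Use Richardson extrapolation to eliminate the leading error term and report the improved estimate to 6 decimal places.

Leading term ∝ h^3; use weight 8 = 2^3.
8*(-9.6410832479) − (-9.6401213782) = -67.4885446050
Denominator 8 − 1 = 7.
(-67.4885446050) ÷ 7 = -9.6412206579

-9.641221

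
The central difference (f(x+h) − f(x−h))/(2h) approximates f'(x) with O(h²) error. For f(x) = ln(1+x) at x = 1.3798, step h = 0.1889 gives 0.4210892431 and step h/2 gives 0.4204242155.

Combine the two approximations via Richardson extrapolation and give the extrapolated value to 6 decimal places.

0.420203

Error is O(h^2); halving h shrinks it by 2^2 = 4.
4 × 0.4204242155 − 0.4210892431 = 1.2606076189
Denominator 4 − 1 = 3.
Result: 0.4202025396
Correction |R − A(h/2)| = 2.217e-04; gap |A(h/2) − A(h)| = 6.650e-04.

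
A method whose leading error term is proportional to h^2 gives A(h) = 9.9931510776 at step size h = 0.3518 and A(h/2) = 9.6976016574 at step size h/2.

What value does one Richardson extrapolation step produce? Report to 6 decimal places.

Leading term ∝ h^2; use weight 4 = 2^2.
A(h/2) − A(h) = 9.6976016574 − 9.9931510776 = -0.2955494202
Correction (A(h/2) − A(h))/(4 − 1) = (-0.2955494202)/3 = -0.0985164734
R = A(h/2) + (A(h/2) − A(h))/3 = 9.6976016574 − 0.0985164734 = 9.5990851840

9.599085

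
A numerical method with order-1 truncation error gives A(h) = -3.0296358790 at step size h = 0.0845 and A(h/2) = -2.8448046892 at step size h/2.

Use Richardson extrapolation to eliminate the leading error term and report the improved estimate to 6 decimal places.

Leading term ∝ h^1; use weight 2 = 2^1.
Top: 2(-2.8448046892) − (-3.0296358790) = -2.6599734994
Divide by 2^1 − 1 = 1.
Result: -2.6599734994

-2.659973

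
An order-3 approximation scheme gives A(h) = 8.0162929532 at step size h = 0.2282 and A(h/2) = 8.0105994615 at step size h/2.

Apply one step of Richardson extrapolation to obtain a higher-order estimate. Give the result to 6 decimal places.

The method has order 3: 2^3 = 8.
8×8.0105994615 − 8.0162929532 = 56.0685027388
R = 56.0685027388/7 = 8.0097861055
Shift from A(h/2): −0.0008133560.

8.009786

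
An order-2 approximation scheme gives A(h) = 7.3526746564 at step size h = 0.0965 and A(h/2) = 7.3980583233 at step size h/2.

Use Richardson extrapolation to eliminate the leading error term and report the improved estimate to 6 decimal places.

Method order is 2; weight 2^2 = 4.
4·7.3980583233 − 7.3526746564 = 22.2395586368
(4·7.3980583233 − 7.3526746564)/(4 − 1) = 7.4131862123

7.413186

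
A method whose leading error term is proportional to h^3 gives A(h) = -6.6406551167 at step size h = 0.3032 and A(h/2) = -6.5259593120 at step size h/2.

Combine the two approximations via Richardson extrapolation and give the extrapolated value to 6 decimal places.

-6.509574

r = 3, so 2^r = 8.
8 × (-6.5259593120) = -52.2076744960; subtract (-6.6406551167) → -45.5670193793
Divide by 2^3 − 1 = 7.
R = (-45.5670193793)/7 = -6.5095741970
Correction |R − A(h/2)| = 1.639e-02; gap |A(h/2) − A(h)| = 1.147e-01.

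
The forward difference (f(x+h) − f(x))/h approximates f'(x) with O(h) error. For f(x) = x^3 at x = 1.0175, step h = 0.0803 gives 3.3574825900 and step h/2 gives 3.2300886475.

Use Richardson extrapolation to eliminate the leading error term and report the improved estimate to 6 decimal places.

3.102695

Order 1 gives 2^r = 2 and 2^r − 1 = 1.
A(h/2) − A(h) = 3.2300886475 − 3.3574825900 = -0.1273939425
Correction (A(h/2) − A(h))/(2 − 1) = (-0.1273939425)/1 = -0.1273939425
R = A(h/2) + (A(h/2) − A(h))/1 = 3.2300886475 − 0.1273939425 = 3.1026947050
Shift from A(h/2): −0.1273939425.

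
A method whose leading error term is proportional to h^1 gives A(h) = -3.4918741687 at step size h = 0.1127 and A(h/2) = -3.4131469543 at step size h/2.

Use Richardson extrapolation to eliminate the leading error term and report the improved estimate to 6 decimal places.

The method has order 1: 2^1 = 2.
A(h/2) − A(h) = -3.4131469543 − (-3.4918741687) = 0.0787272144
Divide by 2^1 − 1 = 1: 0.0787272144/1 = 0.0787272144
R = A(h/2) + (A(h/2) − A(h))/1 = -3.4131469543 + 0.0787272144 = -3.3344197399

-3.334420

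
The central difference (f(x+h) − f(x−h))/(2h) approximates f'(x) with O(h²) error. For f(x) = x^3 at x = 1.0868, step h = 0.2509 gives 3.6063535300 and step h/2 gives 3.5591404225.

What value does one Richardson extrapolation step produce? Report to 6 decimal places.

r = 2, so 2^r = 4.
Weighted: 14.2365616900 − 3.6063535300 = 10.6302081600
(4*3.5591404225 − 3.6063535300)/(4 − 1) = 3.5434027200

3.543403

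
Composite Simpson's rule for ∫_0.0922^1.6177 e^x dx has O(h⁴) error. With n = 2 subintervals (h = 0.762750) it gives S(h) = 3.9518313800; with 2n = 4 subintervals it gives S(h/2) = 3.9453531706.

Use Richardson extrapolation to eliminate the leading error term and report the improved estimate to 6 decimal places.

r = 4, so 2^r = 16.
16 × 3.9453531706 = 63.1256507296; 63.1256507296 − 3.9518313800 = 59.1738193496
R = 59.1738193496/15 = 3.9449212900

3.944921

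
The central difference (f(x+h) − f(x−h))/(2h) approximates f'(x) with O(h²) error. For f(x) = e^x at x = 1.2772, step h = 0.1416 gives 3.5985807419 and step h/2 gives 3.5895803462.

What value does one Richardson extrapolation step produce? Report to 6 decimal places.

The method has order 2: 2^2 = 4.
4 × 3.5895803462 − 3.5985807419 = 10.7597406429
Extrapolated: 10.7597406429 / 3 = 3.5865802143
Shift from A(h/2): −0.0030001319.

3.586580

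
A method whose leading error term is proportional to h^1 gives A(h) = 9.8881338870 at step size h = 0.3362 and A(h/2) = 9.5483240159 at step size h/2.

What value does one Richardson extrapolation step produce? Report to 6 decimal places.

r = 1: numerator weight 2, denominator 1.
Difference of the inputs: 9.5483240159 − 9.8881338870 = -0.3398098711
Correction (A(h/2) − A(h))/(2 − 1) = (-0.3398098711)/1 = -0.3398098711
R = 9.5483240159 − 0.3398098711 = 9.2085141448

9.208514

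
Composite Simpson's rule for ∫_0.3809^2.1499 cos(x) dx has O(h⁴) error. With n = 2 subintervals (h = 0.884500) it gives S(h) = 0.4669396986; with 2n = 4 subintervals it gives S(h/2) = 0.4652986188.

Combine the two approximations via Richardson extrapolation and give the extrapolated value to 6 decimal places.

0.465189

Leading term ∝ h^4; use weight 16 = 2^4.
Top: 16(0.4652986188) − (0.4669396986) = 6.9778382022
Divide by 2^4 − 1 = 15.
R = 6.9778382022/15 = 0.4651892135
Shift from A(h/2): −0.0001094053.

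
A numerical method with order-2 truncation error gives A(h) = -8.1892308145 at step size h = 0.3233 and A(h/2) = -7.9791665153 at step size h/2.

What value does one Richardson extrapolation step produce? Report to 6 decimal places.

With r = 2 the leading error scales as h^2, so the weight is 2^2 = 4.
4*(-7.9791665153) − (-8.1892308145) = -23.7274352467
Divide by 2^2 − 1 = 3.
Extrapolated: (-23.7274352467) / 3 = -7.9091450822

-7.909145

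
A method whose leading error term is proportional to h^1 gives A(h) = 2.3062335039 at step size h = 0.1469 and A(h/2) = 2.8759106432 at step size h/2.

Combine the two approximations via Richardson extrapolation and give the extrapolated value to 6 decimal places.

Error is O(h^1); halving h shrinks it by 2^1 = 2.
Numerator 2*A(h/2) − A(h) = 2*2.8759106432 − 2.3062335039 = 3.4455877825
(2*2.8759106432 − 2.3062335039)/(2 − 1) = 3.4455877825
Shift from A(h/2): +0.5696771393.

3.445588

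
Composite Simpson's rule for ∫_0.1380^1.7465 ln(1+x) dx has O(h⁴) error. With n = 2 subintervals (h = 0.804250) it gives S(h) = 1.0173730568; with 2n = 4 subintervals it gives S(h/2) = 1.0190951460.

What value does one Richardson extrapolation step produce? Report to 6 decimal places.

1.019210

With r = 4 the leading error scales as h^4, so the weight is 2^4 = 16.
16*1.0190951460 − 1.0173730568 = 15.2881492792
Denominator 16 − 1 = 15.
(16*1.0190951460 − 1.0173730568)/(16 − 1) = 1.0192099519
Gap between inputs: 1.722e-03; correction applied: +0.0001148059.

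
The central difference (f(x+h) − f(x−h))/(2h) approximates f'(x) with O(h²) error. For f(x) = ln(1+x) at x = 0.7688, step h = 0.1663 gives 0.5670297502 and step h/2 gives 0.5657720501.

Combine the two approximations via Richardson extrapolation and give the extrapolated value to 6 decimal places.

The method has order 2: 2^2 = 4.
Top: 4(0.5657720501) − (0.5670297502) = 1.6960584502
Extrapolated: 1.6960584502 / 3 = 0.5653528167
Correction |R − A(h/2)| = 4.192e-04; gap |A(h/2) − A(h)| = 1.258e-03.

0.565353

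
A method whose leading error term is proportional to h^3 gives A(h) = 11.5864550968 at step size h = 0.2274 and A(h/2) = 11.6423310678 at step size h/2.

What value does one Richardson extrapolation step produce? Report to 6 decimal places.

11.650313

With r = 3 the leading error scales as h^3, so the weight is 2^3 = 8.
8*11.6423310678 = 93.1386485424; subtract 11.5864550968 → 81.5521934456
Divide by 2^3 − 1 = 7.
81.5521934456 ÷ 7 = 11.6503133494
Gap between inputs: 5.588e-02; correction applied: +0.0079822816.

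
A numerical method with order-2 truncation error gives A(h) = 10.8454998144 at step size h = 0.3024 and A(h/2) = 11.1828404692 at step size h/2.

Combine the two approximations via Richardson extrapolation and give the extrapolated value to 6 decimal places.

Leading term ∝ h^2; use weight 4 = 2^2.
4·11.1828404692 − 10.8454998144 = 33.8858620624
Extrapolated: 33.8858620624 / 3 = 11.2952873541

11.295287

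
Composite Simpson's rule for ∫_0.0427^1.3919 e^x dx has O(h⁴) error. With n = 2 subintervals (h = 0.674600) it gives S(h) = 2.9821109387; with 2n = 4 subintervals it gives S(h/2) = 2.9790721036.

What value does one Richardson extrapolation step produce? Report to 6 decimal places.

Method order is 4; weight 2^4 = 16.
16*2.9790721036 = 47.6651536576; subtract 2.9821109387 → 44.6830427189
Denominator 16 − 1 = 15.
Extrapolated: 44.6830427189 / 15 = 2.9788695146

2.978870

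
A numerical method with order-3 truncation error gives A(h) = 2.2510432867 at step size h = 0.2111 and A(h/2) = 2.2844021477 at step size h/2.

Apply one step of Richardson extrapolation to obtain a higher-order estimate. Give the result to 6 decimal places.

The method has order 3: 2^3 = 8.
8·2.2844021477 − 2.2510432867 = 16.0241738949
Denominator 8 − 1 = 7.
Result: 2.2891676993

2.289168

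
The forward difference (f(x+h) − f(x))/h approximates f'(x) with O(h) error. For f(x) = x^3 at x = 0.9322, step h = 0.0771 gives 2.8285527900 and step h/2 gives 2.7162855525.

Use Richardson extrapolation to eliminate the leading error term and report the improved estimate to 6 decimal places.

2.604018

Order 1 gives 2^r = 2 and 2^r − 1 = 1.
2·2.7162855525 − 2.8285527900 = 2.6040183150
Denominator 2 − 1 = 1.
Extrapolated: 2.6040183150 / 1 = 2.6040183150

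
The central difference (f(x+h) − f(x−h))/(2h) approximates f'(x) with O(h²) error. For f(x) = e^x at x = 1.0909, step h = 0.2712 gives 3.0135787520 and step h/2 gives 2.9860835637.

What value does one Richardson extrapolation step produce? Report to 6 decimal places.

With r = 2 the leading error scales as h^2, so the weight is 2^2 = 4.
4 × 2.9860835637 − 3.0135787520 = 8.9307555028
8.9307555028 ÷ 3 = 2.9769185009
Shift from A(h/2): −0.0091650628.

2.976919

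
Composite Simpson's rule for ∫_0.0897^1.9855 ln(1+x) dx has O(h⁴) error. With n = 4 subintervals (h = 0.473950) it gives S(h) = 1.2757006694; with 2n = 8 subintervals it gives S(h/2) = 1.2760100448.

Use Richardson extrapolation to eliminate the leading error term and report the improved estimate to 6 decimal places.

1.276031

Error is O(h^4); halving h shrinks it by 2^4 = 16.
A(h/2) − A(h) = 1.2760100448 − 1.2757006694 = 0.0003093754
Correction (A(h/2) − A(h))/(16 − 1) = 0.0003093754/15 = 0.0000206250
R = 1.2760100448 + 0.0000206250 = 1.2760306698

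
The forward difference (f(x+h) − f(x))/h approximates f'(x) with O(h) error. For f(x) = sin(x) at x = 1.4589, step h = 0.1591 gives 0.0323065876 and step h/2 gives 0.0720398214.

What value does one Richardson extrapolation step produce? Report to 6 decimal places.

0.111773

The method has order 1: 2^1 = 2.
Difference of the inputs: 0.0720398214 − 0.0323065876 = 0.0397332338
Divide by 2^1 − 1 = 1: 0.0397332338/1 = 0.0397332338
R = 0.0720398214 + 0.0397332338 = 0.1117730552
Gap between inputs: 3.973e-02; correction applied: +0.0397332338.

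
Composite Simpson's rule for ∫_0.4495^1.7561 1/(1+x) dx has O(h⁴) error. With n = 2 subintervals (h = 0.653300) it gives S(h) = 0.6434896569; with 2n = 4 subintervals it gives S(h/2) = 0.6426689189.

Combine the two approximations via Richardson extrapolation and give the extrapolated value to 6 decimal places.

0.642614

Method order is 4; weight 2^4 = 16.
2^4*A(h/2) = 10.2827027024; minus A(h) gives 9.6392130455.
Divide by 2^4 − 1 = 15.
9.6392130455 ÷ 15 = 0.6426142030
Correction |R − A(h/2)| = 5.472e-05; gap |A(h/2) − A(h)| = 8.207e-04.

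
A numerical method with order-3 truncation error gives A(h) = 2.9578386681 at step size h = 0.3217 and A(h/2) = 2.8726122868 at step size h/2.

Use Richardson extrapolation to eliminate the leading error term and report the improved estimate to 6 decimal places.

r = 3: numerator weight 8, denominator 7.
8×2.8726122868 − 2.9578386681 = 20.0230596263
Extrapolated: 20.0230596263 / 7 = 2.8604370895
Correction |R − A(h/2)| = 1.218e-02; gap |A(h/2) − A(h)| = 8.523e-02.

2.860437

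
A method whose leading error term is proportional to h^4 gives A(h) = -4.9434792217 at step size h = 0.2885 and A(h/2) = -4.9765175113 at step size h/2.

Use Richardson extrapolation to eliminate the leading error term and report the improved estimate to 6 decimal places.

Order 4 gives 2^r = 16 and 2^r − 1 = 15.
16·(-4.9765175113) = -79.6242801808; subtract (-4.9434792217) → -74.6808009591
(-74.6808009591) ÷ 15 = -4.9787200639
Gap between inputs: 3.304e-02; correction applied: −0.0022025526.

-4.978720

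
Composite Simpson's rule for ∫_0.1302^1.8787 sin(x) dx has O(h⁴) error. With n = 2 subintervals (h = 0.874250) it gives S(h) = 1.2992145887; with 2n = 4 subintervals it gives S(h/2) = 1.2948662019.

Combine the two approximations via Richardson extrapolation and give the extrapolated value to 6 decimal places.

Order 4 gives 2^r = 16 and 2^r − 1 = 15.
Top: 16(1.2948662019) − (1.2992145887) = 19.4186446417
(16 × 1.2948662019 − 1.2992145887)/(16 − 1) = 1.2945763094

1.294576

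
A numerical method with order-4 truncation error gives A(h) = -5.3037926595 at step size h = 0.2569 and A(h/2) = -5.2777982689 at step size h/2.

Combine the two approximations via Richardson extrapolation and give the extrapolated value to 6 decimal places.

r = 4: numerator weight 16, denominator 15.
A(h/2) − A(h) = -5.2777982689 − (-5.3037926595) = 0.0259943906
Correction (A(h/2) − A(h))/(16 − 1) = 0.0259943906/15 = 0.0017329594
R = A(h/2) + (A(h/2) − A(h))/15 = -5.2777982689 + 0.0017329594 = -5.2760653095

-5.276065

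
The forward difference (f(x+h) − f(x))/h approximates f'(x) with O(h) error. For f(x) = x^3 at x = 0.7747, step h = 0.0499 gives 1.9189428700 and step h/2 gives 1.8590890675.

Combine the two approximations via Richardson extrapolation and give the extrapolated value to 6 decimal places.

1.799235

Error is O(h^1); halving h shrinks it by 2^1 = 2.
2·1.8590890675 = 3.7181781350; 3.7181781350 − 1.9189428700 = 1.7992352650
(2·1.8590890675 − 1.9189428700)/(2 − 1) = 1.7992352650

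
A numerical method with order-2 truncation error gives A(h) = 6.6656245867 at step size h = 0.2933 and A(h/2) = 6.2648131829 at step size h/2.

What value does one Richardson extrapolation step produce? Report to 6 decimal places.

With r = 2 the leading error scales as h^2, so the weight is 2^2 = 4.
Numerator 4 × A(h/2) − A(h) = 4 × 6.2648131829 − 6.6656245867 = 18.3936281449
Divide by 2^2 − 1 = 3.
Result: 6.1312093816
Shift from A(h/2): −0.1336038013.

6.131209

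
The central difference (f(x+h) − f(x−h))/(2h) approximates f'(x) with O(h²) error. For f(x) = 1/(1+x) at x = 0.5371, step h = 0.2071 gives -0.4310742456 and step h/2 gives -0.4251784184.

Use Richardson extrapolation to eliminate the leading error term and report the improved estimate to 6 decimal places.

-0.423213

r = 2: numerator weight 4, denominator 3.
4×(-0.4251784184) − (-0.4310742456) = -1.2696394280
Divide by 2^2 − 1 = 3.
(-1.2696394280) ÷ 3 = -0.4232131427
Shift from A(h/2): +0.0019652757.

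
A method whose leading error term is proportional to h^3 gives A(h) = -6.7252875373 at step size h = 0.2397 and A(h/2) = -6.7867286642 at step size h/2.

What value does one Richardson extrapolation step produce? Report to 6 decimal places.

-6.795506

r = 3, so 2^r = 8.
8·(-6.7867286642) = -54.2938293136; subtract (-6.7252875373) → -47.5685417763
Denominator 8 − 1 = 7.
Result: -6.7955059680
Correction |R − A(h/2)| = 8.777e-03; gap |A(h/2) − A(h)| = 6.144e-02.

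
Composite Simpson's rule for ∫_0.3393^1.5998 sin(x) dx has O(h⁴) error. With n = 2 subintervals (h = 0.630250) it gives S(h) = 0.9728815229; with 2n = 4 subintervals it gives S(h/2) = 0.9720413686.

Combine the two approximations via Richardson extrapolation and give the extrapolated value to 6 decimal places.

The method has order 4: 2^4 = 16.
2^4·A(h/2) = 15.5526618976; minus A(h) gives 14.5797803747.
14.5797803747 ÷ 15 = 0.9719853583
Shift from A(h/2): −0.0000560103.

0.971985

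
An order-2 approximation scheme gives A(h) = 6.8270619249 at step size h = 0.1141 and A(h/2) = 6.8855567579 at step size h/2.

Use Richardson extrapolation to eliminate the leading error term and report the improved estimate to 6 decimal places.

Order 2 gives 2^r = 4 and 2^r − 1 = 3.
4×6.8855567579 = 27.5422270316; subtract 6.8270619249 → 20.7151651067
Extrapolated: 20.7151651067 / 3 = 6.9050550356
Gap between inputs: 5.849e-02; correction applied: +0.0194982777.

6.905055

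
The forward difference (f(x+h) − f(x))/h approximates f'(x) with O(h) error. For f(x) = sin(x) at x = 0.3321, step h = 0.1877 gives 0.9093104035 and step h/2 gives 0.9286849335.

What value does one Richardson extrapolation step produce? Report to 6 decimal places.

Method order is 1; weight 2^1 = 2.
Top: 2(0.9286849335) − (0.9093104035) = 0.9480594635
Divide by 2^1 − 1 = 1.
Extrapolated: 0.9480594635 / 1 = 0.9480594635

0.948059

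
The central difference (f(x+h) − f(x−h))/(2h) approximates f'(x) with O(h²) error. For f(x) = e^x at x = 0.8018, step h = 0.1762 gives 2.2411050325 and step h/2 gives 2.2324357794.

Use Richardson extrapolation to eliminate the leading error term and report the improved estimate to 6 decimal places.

Error is O(h^2); halving h shrinks it by 2^2 = 4.
4 × 2.2324357794 = 8.9297431176; 8.9297431176 − 2.2411050325 = 6.6886380851
Divide by 2^2 − 1 = 3.
(4 × 2.2324357794 − 2.2411050325)/(4 − 1) = 2.2295460284

2.229546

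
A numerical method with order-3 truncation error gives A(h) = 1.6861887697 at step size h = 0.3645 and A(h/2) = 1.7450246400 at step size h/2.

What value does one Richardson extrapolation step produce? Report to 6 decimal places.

1.753430

Error is O(h^3); halving h shrinks it by 2^3 = 8.
Weighted: 13.9601971200 − 1.6861887697 = 12.2740083503
Denominator 8 − 1 = 7.
12.2740083503 ÷ 7 = 1.7534297643
Gap between inputs: 5.884e-02; correction applied: +0.0084051243.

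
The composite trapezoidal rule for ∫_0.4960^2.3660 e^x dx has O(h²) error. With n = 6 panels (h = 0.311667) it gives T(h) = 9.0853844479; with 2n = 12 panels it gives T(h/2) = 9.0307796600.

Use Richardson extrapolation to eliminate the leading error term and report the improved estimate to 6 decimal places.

9.012578

Order 2 gives 2^r = 4 and 2^r − 1 = 3.
4×9.0307796600 = 36.1231186400; subtract 9.0853844479 → 27.0377341921
27.0377341921 ÷ 3 = 9.0125780640
Gap between inputs: 5.460e-02; correction applied: −0.0182015960.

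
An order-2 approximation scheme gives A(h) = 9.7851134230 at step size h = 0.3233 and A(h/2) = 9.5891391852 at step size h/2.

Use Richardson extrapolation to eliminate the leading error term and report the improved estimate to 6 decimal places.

9.523814

Order 2 gives 2^r = 4 and 2^r − 1 = 3.
4·9.5891391852 = 38.3565567408; 38.3565567408 − 9.7851134230 = 28.5714433178
Denominator 4 − 1 = 3.
Extrapolated: 28.5714433178 / 3 = 9.5238144393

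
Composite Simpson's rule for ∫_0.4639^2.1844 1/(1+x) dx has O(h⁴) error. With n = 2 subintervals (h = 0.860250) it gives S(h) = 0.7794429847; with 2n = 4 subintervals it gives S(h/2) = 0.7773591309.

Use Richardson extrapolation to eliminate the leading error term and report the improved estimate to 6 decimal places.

0.777220

Error is O(h^4); halving h shrinks it by 2^4 = 16.
16×0.7773591309 = 12.4377460944; subtract 0.7794429847 → 11.6583031097
Divide by 2^4 − 1 = 15.
So the Richardson estimate is 0.7772202073.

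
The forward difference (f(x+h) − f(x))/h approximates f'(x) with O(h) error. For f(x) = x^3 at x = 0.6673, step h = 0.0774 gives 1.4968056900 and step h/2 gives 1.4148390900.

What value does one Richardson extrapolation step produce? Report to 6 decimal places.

1.332872

Order 1 gives 2^r = 2 and 2^r − 1 = 1.
2*1.4148390900 − 1.4968056900 = 1.3328724900
Divide by 2^1 − 1 = 1.
(2*1.4148390900 − 1.4968056900)/(2 − 1) = 1.3328724900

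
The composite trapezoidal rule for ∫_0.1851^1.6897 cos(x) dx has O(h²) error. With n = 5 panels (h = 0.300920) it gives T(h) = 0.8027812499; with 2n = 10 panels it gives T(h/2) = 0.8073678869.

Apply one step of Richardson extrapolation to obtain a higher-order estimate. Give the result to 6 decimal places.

0.808897

Method order is 2; weight 2^2 = 4.
4×0.8073678869 = 3.2294715476; subtract 0.8027812499 → 2.4266902977
(4×0.8073678869 − 0.8027812499)/(4 − 1) = 0.8088967659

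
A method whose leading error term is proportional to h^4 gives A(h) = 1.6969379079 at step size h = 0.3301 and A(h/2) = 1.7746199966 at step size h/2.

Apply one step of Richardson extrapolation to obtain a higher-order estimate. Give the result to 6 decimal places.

1.779799

Method order is 4; weight 2^4 = 16.
Numerator 16*A(h/2) − A(h) = 16*1.7746199966 − 1.6969379079 = 26.6969820377
Denominator 16 − 1 = 15.
Result: 1.7797988025
Gap between inputs: 7.768e-02; correction applied: +0.0051788059.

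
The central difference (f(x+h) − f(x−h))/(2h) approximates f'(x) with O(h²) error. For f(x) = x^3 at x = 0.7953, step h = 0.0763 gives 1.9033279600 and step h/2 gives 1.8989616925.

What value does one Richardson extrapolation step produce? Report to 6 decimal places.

Leading term ∝ h^2; use weight 4 = 2^2.
4*1.8989616925 = 7.5958467700; subtract 1.9033279600 → 5.6925188100
Divide by 2^2 − 1 = 3.
Result: 1.8975062700

1.897506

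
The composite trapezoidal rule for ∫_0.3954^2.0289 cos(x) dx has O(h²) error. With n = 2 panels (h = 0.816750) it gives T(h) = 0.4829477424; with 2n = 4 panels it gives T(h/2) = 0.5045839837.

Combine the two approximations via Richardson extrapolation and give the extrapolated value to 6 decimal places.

0.511796

Error is O(h^2); halving h shrinks it by 2^2 = 4.
Top: 4(0.5045839837) − (0.4829477424) = 1.5353881924
1.5353881924 ÷ 3 = 0.5117960641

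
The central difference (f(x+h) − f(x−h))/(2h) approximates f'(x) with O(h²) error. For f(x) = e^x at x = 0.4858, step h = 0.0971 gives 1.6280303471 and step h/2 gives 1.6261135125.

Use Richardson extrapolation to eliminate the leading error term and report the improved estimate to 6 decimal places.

Order 2 gives 2^r = 4 and 2^r − 1 = 3.
4·1.6261135125 = 6.5044540500; subtract 1.6280303471 → 4.8764237029
Divide by 2^2 − 1 = 3.
Extrapolated: 4.8764237029 / 3 = 1.6254745676
Gap between inputs: 1.917e-03; correction applied: −0.0006389449.

1.625475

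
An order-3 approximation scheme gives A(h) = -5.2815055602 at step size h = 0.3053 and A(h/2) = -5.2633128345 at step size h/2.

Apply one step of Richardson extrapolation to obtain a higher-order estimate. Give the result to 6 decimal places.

-5.260714

The method has order 3: 2^3 = 8.
2^3×A(h/2) = -42.1065026760; minus A(h) gives -36.8249971158.
Denominator 8 − 1 = 7.
So the Richardson estimate is -5.2607138737.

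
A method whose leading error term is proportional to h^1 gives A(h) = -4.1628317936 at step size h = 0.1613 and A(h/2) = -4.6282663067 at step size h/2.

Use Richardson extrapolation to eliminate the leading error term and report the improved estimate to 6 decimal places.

r = 1, so 2^r = 2.
Weighted: (-9.2565326134) − (-4.1628317936) = -5.0937008198
Extrapolated: (-5.0937008198) / 1 = -5.0937008198

-5.093701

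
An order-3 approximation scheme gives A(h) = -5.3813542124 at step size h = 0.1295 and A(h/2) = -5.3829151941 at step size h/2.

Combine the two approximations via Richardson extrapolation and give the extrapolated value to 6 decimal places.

-5.383138

With r = 3 the leading error scales as h^3, so the weight is 2^3 = 8.
Top: 8(-5.3829151941) − (-5.3813542124) = -37.6819673404
(-37.6819673404) ÷ 7 = -5.3831381915
Shift from A(h/2): −0.0002229974.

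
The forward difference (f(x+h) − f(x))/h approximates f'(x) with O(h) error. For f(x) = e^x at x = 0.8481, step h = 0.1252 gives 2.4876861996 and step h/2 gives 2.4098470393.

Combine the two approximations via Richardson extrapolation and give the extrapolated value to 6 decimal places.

2.332008

Leading term ∝ h^1; use weight 2 = 2^1.
Weighted: 4.8196940786 − 2.4876861996 = 2.3320078790
Divide by 2^1 − 1 = 1.
(2 × 2.4098470393 − 2.4876861996)/(2 − 1) = 2.3320078790
Gap between inputs: 7.784e-02; correction applied: −0.0778391603.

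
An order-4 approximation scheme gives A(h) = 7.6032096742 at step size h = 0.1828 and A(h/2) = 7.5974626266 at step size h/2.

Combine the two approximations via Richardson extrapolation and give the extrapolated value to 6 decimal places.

Method order is 4; weight 2^4 = 16.
Weighted: 121.5594020256 − 7.6032096742 = 113.9561923514
Divide by 2^4 − 1 = 15.
R = 113.9561923514/15 = 7.5970794901
Shift from A(h/2): −0.0003831365.

7.597079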